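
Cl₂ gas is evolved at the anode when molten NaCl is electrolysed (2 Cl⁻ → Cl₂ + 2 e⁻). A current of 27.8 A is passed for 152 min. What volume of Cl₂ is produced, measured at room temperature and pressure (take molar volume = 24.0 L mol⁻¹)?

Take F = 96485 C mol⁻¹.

31.5 L

Q = I·t = 27.80 A × 9120.0 s = 253500 C.
n(e⁻) = Q/F = 253500 / 96485 = 2.628 mol.
2 electrons are transferred per Cl₂ molecule, so n(Cl₂) = 2.628 / 2 = 1.314 mol.
V = n × V_m = 1.314 × 24.0 = 31.5 L.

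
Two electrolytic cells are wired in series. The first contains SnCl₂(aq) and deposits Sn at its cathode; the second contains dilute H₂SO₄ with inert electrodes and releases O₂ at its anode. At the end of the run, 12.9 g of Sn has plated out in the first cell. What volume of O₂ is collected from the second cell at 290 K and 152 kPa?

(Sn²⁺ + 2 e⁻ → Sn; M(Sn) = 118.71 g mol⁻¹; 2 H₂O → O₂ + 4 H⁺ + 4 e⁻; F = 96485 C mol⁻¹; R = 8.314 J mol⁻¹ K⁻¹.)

0.862 L

n(Sn) = 12.9 / 118.71 = 0.1087 mol, so n(e⁻) = 2 × 0.1087 = 0.2173 mol.
The cells are in series, so the same 0.2173 mol of electrons passes through the second cell.
2 H₂O → O₂ + 4 H⁺ + 4 e⁻ — 4 mol e⁻ per mol O₂, so n(O₂) = 0.2173/4 = 0.05433 mol.
V = nRT/P = (0.05433 × 8.314 × 290) / (152 × 10³) = 8.62 × 10⁻⁴ m³ = 0.862 L.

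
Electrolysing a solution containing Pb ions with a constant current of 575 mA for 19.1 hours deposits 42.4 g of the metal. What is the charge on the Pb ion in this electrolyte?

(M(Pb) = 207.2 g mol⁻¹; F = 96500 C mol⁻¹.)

+2

Q = I·t = 0.5750 A × 68760 s = 39540 C, so n(e⁻) = 39540/96500 = 0.4097 mol.
n(Pb) deposited = 42.4 / 207.2 = 0.2046 mol.
Electrons per atom = n(e⁻)/n(Pb) = 0.4097 / 0.2046 = 2.00 ≈ 2, so the ion is Pb²⁺.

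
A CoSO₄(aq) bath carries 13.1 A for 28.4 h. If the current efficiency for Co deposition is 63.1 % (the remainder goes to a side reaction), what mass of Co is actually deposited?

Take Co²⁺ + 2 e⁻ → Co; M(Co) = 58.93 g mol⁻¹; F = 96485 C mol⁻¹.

Q = I·t = 13.10 × 102240 = 1339000 C.
n(e⁻) = 1339000/96485 = 13.88 mol; theoretically n(Co) = 13.88/2 = 6.941 mol, m_theo = 409.0 g.
At 63.1 % efficiency, m_actual = 0.631 × 409.0 = 258 g.

258 g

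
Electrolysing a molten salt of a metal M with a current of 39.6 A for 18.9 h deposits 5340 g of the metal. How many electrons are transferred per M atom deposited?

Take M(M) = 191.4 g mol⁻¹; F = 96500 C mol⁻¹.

Q = I·t = 39.60 A × 68040 s = 2694000 C, so n(e⁻) = 2694000/96500 = 27.92 mol.
n(M) deposited = 5340 / 191.4 = 27.90 mol.
Electrons per atom = n(e⁻)/n(M) = 27.92 / 27.90 = 1.00 ≈ 1, so the ion is M⁺.

1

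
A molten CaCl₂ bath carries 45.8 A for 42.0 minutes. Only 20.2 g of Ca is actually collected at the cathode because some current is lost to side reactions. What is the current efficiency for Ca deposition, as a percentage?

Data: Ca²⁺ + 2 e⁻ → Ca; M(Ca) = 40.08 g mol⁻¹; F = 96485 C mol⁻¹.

84.3 %

Q = I·t = 45.80 × 2520.0 = 115400 C; n(e⁻) = 115400/96485 = 1.196 mol.
Theoretical n(Ca) = n(e⁻)/2 = 0.5981 mol, i.e. m_theo = 0.5981 × 40.08 = 23.97 g.
Efficiency = m_actual / m_theo = 20.2 / 23.97 = 84.3 %.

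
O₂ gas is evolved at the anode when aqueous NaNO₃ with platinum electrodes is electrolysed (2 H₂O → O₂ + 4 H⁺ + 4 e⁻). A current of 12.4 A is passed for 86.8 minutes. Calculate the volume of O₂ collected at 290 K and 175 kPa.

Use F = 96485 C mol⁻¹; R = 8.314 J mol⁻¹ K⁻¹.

2.31 L

Q = I·t = 12.40 A × 5208.0 s = 64580 C.
n(e⁻) = Q/F = 64580 / 96485 = 0.6693 mol.
4 electrons are transferred per O₂ molecule, so n(O₂) = 0.6693 / 4 = 0.1673 mol.
V = nRT/P = (0.1673 × 8.314 × 290) / (175 × 10³ Pa) = 0.00231 m³ = 2.31 L.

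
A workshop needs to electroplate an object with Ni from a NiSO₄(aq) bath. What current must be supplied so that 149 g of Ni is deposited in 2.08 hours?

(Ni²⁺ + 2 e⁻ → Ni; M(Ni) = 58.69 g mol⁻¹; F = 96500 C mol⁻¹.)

n(Ni) = 149 / 58.69 = 2.539 mol.
n(e⁻) = 2 × 2.539 = 5.078 mol.
Q = n(e⁻)·F = 5.078 × 96500 = 490000 C.
I = Q/t = 490000 / 7488.0 s = 65.4 A.

65.4 A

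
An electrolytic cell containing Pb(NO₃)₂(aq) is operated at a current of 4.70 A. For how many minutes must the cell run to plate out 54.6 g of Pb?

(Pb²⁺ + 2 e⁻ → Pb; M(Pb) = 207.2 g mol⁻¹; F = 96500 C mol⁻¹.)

n(Pb) = m/M = 54.6 / 207.2 = 0.2635 mol.
Each Pb atom requires 2 electrons, so n(e⁻) = 2 × 0.2635 = 0.5270 mol.
Q = n(e⁻)·F = 0.5270 × 96500 = 50860 C.
t = Q/I = 50860 / 4.700 A = 10820 s = 180 min.

180 min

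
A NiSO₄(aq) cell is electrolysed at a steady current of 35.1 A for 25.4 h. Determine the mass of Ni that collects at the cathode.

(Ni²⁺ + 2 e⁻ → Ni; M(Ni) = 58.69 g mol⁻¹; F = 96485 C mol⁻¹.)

976 g

Q = I·t = 35.10 A × 91440 s = 3210000 C.
n(e⁻) = Q/F = 3210000 / 96485 = 33.26 mol.
Ni²⁺ + 2 e⁻ → Ni, so n(Ni) = n(e⁻)/2 = 16.63 mol.
m = n·M = 16.63 × 58.69 = 976 g.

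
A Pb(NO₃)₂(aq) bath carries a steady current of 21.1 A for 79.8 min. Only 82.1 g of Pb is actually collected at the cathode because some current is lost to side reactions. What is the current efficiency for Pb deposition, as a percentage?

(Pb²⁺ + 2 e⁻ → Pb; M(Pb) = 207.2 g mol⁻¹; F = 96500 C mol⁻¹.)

Q = I·t = 21.10 × 4788.0 = 101000 C; n(e⁻) = 101000/96500 = 1.047 mol.
Theoretical n(Pb) = n(e⁻)/2 = 0.5235 mol, i.e. m_theo = 0.5235 × 207.2 = 108.5 g.
Efficiency = m_actual / m_theo = 82.1 / 108.5 = 75.7 %.

75.7 %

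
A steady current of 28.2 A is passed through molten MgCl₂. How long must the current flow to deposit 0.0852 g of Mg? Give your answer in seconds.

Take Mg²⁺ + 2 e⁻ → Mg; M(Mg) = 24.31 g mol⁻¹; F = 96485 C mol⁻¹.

n(Mg) = m/M = 0.0852 / 24.31 = 0.003505 mol.
Each Mg atom requires 2 electrons, so n(e⁻) = 2 × 0.003505 = 0.007009 mol.
Q = n(e⁻)·F = 0.007009 × 96485 = 676.3 C.
t = Q/I = 676.3 / 28.20 A = 23.98 s.

24.0 s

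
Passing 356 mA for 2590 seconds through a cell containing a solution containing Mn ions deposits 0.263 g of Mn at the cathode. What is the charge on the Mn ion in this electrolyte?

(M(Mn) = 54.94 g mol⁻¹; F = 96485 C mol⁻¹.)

+2

Q = I·t = 0.3560 A × 2590.0 s = 922.0 C, so n(e⁻) = 922.0/96485 = 0.009556 mol.
n(Mn) deposited = 0.263 / 54.94 = 0.004787 mol.
Electrons per atom = n(e⁻)/n(Mn) = 0.009556 / 0.004787 = 2.00 ≈ 2, so the ion is Mn²⁺.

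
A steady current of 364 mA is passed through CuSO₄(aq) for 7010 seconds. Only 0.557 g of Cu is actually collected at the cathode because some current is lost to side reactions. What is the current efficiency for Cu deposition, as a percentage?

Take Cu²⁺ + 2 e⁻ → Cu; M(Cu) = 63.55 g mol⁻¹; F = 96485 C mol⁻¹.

66.3 %

Q = I·t = 0.3640 × 7010.0 = 2552 C; n(e⁻) = 2552/96485 = 0.02645 mol.
Theoretical n(Cu) = n(e⁻)/2 = 0.01322 mol, i.e. m_theo = 0.01322 × 63.55 = 0.8403 g.
Efficiency = m_actual / m_theo = 0.557 / 0.8403 = 66.3 %.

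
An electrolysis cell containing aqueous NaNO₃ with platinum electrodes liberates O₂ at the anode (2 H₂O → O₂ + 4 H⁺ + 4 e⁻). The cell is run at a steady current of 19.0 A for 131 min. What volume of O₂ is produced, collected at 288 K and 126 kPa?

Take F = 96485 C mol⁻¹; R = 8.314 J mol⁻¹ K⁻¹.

7.35 L

Q = I·t = 19.00 A × 7860.0 s = 149300 C.
n(e⁻) = Q/F = 149300 / 96485 = 1.548 mol.
4 electrons are transferred per O₂ molecule, so n(O₂) = 1.548 / 4 = 0.3870 mol.
V = nRT/P = (0.3870 × 8.314 × 288) / (126 × 10³ Pa) = 0.00735 m³ = 7.35 L.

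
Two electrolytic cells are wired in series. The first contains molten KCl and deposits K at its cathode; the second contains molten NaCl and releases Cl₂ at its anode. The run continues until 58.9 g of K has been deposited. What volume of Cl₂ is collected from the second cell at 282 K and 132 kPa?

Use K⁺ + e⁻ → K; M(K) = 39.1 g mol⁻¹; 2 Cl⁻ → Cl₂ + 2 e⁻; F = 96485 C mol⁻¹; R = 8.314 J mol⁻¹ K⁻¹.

13.4 L

n(K) = 58.9 / 39.1 = 1.506 mol, so n(e⁻) = 1 × 1.506 = 1.506 mol.
The cells are in series, so the same 1.506 mol of electrons passes through the second cell.
2 Cl⁻ → Cl₂ + 2 e⁻ — 2 mol e⁻ per mol Cl₂, so n(Cl₂) = 1.506/2 = 0.7532 mol.
V = nRT/P = (0.7532 × 8.314 × 282) / (132 × 10³) = 0.0134 m³ = 13.4 L.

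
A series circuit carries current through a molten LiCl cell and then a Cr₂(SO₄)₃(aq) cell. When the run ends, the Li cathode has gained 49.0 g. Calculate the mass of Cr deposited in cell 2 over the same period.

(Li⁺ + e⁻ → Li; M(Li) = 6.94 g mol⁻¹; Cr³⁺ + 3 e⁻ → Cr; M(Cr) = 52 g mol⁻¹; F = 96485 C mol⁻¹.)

n(Li) = 49.0 / 6.94 = 7.061 mol.
Since Li⁺ + e⁻ → Li, n(e⁻) passed = 1 × 7.061 = 7.061 mol.
Cells in series carry the same charge, so the same 7.061 mol of electrons passes through cell 2.
Cr³⁺ + 3 e⁻ → Cr, so n(Cr) = 7.061 / 3 = 2.354 mol.
m(Cr) = 2.354 × 52 = 122 g.

122 g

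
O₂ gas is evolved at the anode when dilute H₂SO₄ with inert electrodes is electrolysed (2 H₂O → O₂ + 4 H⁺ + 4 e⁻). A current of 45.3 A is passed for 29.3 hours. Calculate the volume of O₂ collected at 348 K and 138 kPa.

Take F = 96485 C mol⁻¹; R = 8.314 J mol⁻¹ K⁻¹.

260 L

Q = I·t = 45.30 A × 105480 s = 4778000 C.
n(e⁻) = Q/F = 4778000 / 96485 = 49.52 mol.
4 electrons are transferred per O₂ molecule, so n(O₂) = 49.52 / 4 = 12.38 mol.
V = nRT/P = (12.38 × 8.314 × 348) / (138 × 10³ Pa) = 0.260 m³ = 260 L.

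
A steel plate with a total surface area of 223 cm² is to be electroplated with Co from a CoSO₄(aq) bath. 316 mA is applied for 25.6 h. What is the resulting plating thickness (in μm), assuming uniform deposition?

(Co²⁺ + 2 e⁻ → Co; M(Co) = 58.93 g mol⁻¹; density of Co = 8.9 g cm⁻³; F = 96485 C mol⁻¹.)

Q = I·t = 0.3160 × 92160 = 29120 C; n(e⁻) = 0.3018 mol.
n(Co) = n(e⁻)/2 = 0.1509 mol, so m = 0.1509 × 58.93 = 8.894 g.
Volume = m/ρ = 8.894 / 8.9 = 0.9993 cm³.
Thickness = V/A = 0.9993 / 223 = 0.00448 cm = 44.8 μm.

44.8 μm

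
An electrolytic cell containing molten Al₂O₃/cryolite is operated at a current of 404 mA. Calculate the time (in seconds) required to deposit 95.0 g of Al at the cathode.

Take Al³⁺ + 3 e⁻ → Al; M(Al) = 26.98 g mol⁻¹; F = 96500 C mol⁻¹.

2.52 × 10⁶ s

n(Al) = m/M = 95.0 / 26.98 = 3.521 mol.
Each Al atom requires 3 electrons, so n(e⁻) = 3 × 3.521 = 10.56 mol.
Q = n(e⁻)·F = 10.56 × 96500 = 1019000 C.
t = Q/I = 1019000 / 0.4040 A = 2523000 s.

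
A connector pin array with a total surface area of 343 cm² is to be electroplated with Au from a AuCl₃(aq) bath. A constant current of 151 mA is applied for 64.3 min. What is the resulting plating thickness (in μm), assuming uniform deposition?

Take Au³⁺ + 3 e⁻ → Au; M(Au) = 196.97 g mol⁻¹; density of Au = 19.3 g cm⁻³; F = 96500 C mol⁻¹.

Q = I·t = 0.1510 × 3858.0 = 582.6 C; n(e⁻) = 0.006037 mol.
n(Au) = n(e⁻)/3 = 0.002012 mol, so m = 0.002012 × 196.97 = 0.3964 g.
Volume = m/ρ = 0.3964 / 19.3 = 0.02054 cm³.
Thickness = V/A = 0.02054 / 343 = 5.99 × 10⁻⁵ cm = 0.599 μm.

0.599 μm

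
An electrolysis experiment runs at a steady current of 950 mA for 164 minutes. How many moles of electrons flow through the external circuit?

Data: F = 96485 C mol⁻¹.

0.0969 mol

Q = I·t = 0.9500 A × 9840.0 s = 9348 C.
n(e⁻) = Q/F = 9348 / 96485 = 0.0969 mol.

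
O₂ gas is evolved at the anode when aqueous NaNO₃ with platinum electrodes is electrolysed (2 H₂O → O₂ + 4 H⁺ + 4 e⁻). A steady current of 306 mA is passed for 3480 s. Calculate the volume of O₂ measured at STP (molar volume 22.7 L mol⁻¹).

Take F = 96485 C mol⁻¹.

0.0626 L

Q = I·t = 0.3060 A × 3480.0 s = 1065 C.
n(e⁻) = Q/F = 1065 / 96485 = 0.01104 mol.
4 electrons are transferred per O₂ molecule, so n(O₂) = 0.01104 / 4 = 0.002759 mol.
V = n × V_m = 0.002759 × 22.7 = 0.0626 L.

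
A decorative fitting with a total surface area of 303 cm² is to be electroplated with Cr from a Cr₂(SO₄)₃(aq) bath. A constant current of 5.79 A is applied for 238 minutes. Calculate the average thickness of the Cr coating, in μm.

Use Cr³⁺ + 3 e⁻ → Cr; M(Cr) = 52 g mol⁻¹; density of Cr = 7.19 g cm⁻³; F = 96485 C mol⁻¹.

Q = I·t = 5.790 × 14280 = 82680 C; n(e⁻) = 0.8569 mol.
n(Cr) = n(e⁻)/3 = 0.2856 mol, so m = 0.2856 × 52 = 14.85 g.
Volume = m/ρ = 14.85 / 7.19 = 2.066 cm³.
Thickness = V/A = 2.066 / 303 = 0.00682 cm = 68.2 μm.

68.2 μm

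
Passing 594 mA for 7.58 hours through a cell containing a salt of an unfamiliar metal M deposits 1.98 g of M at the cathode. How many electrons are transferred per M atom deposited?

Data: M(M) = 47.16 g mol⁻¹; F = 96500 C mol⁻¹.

4

Q = I·t = 0.5940 A × 27288 s = 16210 C, so n(e⁻) = 16210/96500 = 0.1680 mol.
n(M) deposited = 1.98 / 47.16 = 0.04198 mol.
Electrons per atom = n(e⁻)/n(M) = 0.1680 / 0.04198 = 4.00 ≈ 4, so the ion is M⁴⁺.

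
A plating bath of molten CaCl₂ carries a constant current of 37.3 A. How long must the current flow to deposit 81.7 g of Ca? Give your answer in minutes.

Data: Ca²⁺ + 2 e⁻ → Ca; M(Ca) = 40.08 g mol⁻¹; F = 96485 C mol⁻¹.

176 min

n(Ca) = m/M = 81.7 / 40.08 = 2.038 mol.
Each Ca atom requires 2 electrons, so n(e⁻) = 2 × 2.038 = 4.077 mol.
Q = n(e⁻)·F = 4.077 × 96485 = 393400 C.
t = Q/I = 393400 / 37.30 A = 10550 s = 176 min.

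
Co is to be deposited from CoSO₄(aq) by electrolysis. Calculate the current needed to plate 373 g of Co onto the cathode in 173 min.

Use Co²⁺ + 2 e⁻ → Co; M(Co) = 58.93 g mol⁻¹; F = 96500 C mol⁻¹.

n(Co) = 373 / 58.93 = 6.330 mol.
n(e⁻) = 2 × 6.330 = 12.66 mol.
Q = n(e⁻)·F = 12.66 × 96500 = 1222000 C.
I = Q/t = 1222000 / 10380 s = 118 A.

118 A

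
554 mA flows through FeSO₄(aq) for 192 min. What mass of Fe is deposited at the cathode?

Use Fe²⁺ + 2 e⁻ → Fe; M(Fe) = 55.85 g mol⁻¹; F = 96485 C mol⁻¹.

Q = I·t = 0.5540 A × 11520 s = 6382 C.
n(e⁻) = Q/F = 6382 / 96485 = 0.06615 mol.
Fe²⁺ + 2 e⁻ → Fe, so n(Fe) = n(e⁻)/2 = 0.03307 mol.
m = n·M = 0.03307 × 55.85 = 1.85 g.

1.85 g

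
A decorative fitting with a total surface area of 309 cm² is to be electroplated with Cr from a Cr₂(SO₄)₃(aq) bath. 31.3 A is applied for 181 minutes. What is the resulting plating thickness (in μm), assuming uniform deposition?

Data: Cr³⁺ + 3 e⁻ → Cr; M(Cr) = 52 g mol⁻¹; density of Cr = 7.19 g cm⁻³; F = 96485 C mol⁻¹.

275 μm

Q = I·t = 31.30 × 10860 = 339900 C; n(e⁻) = 3.523 mol.
n(Cr) = n(e⁻)/3 = 1.174 mol, so m = 1.174 × 52 = 61.07 g.
Volume = m/ρ = 61.07 / 7.19 = 8.493 cm³.
Thickness = V/A = 8.493 / 309 = 0.0275 cm = 275 μm.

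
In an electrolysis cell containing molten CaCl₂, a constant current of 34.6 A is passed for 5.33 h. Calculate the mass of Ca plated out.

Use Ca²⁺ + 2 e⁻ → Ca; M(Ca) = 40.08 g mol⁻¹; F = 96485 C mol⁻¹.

138 g

Q = I·t = 34.60 A × 19188 s = 663900 C.
n(e⁻) = Q/F = 663900 / 96485 = 6.881 mol.
Ca²⁺ + 2 e⁻ → Ca, so n(Ca) = n(e⁻)/2 = 3.440 mol.
m = n·M = 3.440 × 40.08 = 138 g.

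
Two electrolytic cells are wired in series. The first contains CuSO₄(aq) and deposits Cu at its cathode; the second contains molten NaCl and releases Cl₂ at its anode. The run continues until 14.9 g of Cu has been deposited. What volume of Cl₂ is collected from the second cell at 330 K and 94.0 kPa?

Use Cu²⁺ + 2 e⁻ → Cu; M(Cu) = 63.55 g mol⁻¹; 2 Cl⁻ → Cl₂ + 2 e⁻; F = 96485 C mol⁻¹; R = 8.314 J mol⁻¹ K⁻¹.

n(Cu) = 14.9 / 63.55 = 0.2345 mol, so n(e⁻) = 2 × 0.2345 = 0.4689 mol.
The cells are in series, so the same 0.4689 mol of electrons passes through the second cell.
2 Cl⁻ → Cl₂ + 2 e⁻ — 2 mol e⁻ per mol Cl₂, so n(Cl₂) = 0.4689/2 = 0.2345 mol.
V = nRT/P = (0.2345 × 8.314 × 330) / (94.0 × 10³) = 0.00684 m³ = 6.84 L.

6.84 L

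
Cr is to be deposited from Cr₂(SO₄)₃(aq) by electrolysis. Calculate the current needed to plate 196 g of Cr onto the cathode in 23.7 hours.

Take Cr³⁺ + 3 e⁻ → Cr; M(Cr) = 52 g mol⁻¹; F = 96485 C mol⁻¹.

12.8 A

n(Cr) = 196 / 52 = 3.769 mol.
n(e⁻) = 3 × 3.769 = 11.31 mol.
Q = n(e⁻)·F = 11.31 × 96485 = 1091000 C.
I = Q/t = 1091000 / 85320 s = 12.8 A.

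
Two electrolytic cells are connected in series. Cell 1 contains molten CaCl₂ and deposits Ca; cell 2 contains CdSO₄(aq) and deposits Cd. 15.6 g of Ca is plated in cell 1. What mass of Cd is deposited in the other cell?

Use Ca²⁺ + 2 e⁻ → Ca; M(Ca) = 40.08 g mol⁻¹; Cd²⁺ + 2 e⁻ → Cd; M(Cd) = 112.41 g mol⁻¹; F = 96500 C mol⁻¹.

43.8 g

n(Ca) = 15.6 / 40.08 = 0.3892 mol.
Since Ca²⁺ + 2 e⁻ → Ca, n(e⁻) passed = 2 × 0.3892 = 0.7784 mol.
Cells in series carry the same charge, so the same 0.7784 mol of electrons passes through cell 2.
Cd²⁺ + 2 e⁻ → Cd, so n(Cd) = 0.7784 / 2 = 0.3892 mol.
m(Cd) = 0.3892 × 112.41 = 43.8 g.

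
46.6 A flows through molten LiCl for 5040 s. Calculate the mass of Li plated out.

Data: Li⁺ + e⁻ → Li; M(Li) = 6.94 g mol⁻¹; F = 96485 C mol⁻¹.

Q = I·t = 46.60 A × 5040.0 s = 234900 C.
n(e⁻) = Q/F = 234900 / 96485 = 2.434 mol.
Li⁺ + e⁻ → Li, so n(Li) = n(e⁻)/1 = 2.434 mol.
m = n·M = 2.434 × 6.94 = 16.9 g.

16.9 g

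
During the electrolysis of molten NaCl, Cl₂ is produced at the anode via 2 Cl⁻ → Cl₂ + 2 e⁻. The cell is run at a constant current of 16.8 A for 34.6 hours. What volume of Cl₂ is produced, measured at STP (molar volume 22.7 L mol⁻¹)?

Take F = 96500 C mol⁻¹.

Q = I·t = 16.80 A × 124560 s = 2093000 C.
n(e⁻) = Q/F = 2093000 / 96500 = 21.69 mol.
2 electrons are transferred per Cl₂ molecule, so n(Cl₂) = 21.69 / 2 = 10.84 mol.
V = n × V_m = 10.84 × 22.7 = 246 L.

246 L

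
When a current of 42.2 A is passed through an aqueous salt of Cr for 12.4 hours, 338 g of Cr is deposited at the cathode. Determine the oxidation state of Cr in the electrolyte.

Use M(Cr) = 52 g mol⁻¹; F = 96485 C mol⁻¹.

+3

Q = I·t = 42.20 A × 44640 s = 1884000 C, so n(e⁻) = 1884000/96485 = 19.52 mol.
n(Cr) deposited = 338 / 52 = 6.500 mol.
Electrons per atom = n(e⁻)/n(Cr) = 19.52 / 6.500 = 3.00 ≈ 3, so the ion is Cr³⁺.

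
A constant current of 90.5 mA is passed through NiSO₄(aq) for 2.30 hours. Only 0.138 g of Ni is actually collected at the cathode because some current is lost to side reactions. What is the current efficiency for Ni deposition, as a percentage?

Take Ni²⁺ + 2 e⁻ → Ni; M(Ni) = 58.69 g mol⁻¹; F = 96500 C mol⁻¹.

Q = I·t = 0.09050 × 8280.0 = 749.3 C; n(e⁻) = 749.3/96500 = 0.007765 mol.
Theoretical n(Ni) = n(e⁻)/2 = 0.003883 mol, i.e. m_theo = 0.003883 × 58.69 = 0.2279 g.
Efficiency = m_actual / m_theo = 0.138 / 0.2279 = 60.6 %.

60.6 %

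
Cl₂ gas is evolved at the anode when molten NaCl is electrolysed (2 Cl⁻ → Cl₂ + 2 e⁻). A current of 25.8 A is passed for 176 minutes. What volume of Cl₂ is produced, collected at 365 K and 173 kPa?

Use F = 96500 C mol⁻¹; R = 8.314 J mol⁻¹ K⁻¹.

Q = I·t = 25.80 A × 10560 s = 272400 C.
n(e⁻) = Q/F = 272400 / 96500 = 2.823 mol.
2 electrons are transferred per Cl₂ molecule, so n(Cl₂) = 2.823 / 2 = 1.412 mol.
V = nRT/P = (1.412 × 8.314 × 365) / (173 × 10³ Pa) = 0.0248 m³ = 24.8 L.

24.8 L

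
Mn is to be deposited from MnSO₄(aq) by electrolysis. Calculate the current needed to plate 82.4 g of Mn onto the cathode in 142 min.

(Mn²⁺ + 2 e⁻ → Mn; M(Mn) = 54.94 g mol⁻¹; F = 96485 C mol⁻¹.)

n(Mn) = 82.4 / 54.94 = 1.500 mol.
n(e⁻) = 2 × 1.500 = 3.000 mol.
Q = n(e⁻)·F = 3.000 × 96485 = 289400 C.
I = Q/t = 289400 / 8520.0 s = 34.0 A.

34.0 A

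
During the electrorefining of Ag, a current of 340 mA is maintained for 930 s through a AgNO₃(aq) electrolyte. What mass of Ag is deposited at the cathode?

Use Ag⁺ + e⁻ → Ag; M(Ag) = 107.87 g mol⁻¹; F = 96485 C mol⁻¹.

Q = I·t = 0.3400 A × 930.00 s = 316.2 C.
n(e⁻) = Q/F = 316.2 / 96485 = 0.003277 mol.
Ag⁺ + e⁻ → Ag, so n(Ag) = n(e⁻)/1 = 0.003277 mol.
m = n·M = 0.003277 × 107.87 = 0.354 g.

0.354 g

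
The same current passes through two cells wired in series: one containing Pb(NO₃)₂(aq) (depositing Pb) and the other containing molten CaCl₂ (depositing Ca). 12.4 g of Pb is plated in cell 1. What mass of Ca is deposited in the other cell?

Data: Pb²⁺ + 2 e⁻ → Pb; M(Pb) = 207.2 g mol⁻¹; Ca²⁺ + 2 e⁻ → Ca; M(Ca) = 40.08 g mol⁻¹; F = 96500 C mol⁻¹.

n(Pb) = 12.4 / 207.2 = 0.05985 mol.
Since Pb²⁺ + 2 e⁻ → Pb, n(e⁻) passed = 2 × 0.05985 = 0.1197 mol.
Cells in series carry the same charge, so the same 0.1197 mol of electrons passes through cell 2.
Ca²⁺ + 2 e⁻ → Ca, so n(Ca) = 0.1197 / 2 = 0.05985 mol.
m(Ca) = 0.05985 × 40.08 = 2.40 g.

2.40 g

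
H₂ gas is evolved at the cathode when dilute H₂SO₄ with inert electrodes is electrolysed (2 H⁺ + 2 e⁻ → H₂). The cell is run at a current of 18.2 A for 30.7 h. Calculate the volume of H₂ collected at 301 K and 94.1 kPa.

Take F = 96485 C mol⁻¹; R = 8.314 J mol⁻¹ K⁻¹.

277 L

Q = I·t = 18.20 A × 110520 s = 2011000 C.
n(e⁻) = Q/F = 2011000 / 96485 = 20.85 mol.
2 electrons are transferred per H₂ molecule, so n(H₂) = 20.85 / 2 = 10.42 mol.
V = nRT/P = (10.42 × 8.314 × 301) / (94.1 × 10³ Pa) = 0.277 m³ = 277 L.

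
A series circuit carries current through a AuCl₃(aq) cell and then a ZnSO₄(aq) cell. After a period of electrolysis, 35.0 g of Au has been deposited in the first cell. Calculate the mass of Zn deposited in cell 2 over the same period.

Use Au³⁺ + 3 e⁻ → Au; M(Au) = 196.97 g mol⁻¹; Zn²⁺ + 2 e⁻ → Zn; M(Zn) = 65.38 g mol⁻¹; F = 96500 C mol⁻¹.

17.4 g

n(Au) = 35.0 / 196.97 = 0.1777 mol.
Since Au³⁺ + 3 e⁻ → Au, n(e⁻) passed = 3 × 0.1777 = 0.5331 mol.
Cells in series carry the same charge, so the same 0.5331 mol of electrons passes through cell 2.
Zn²⁺ + 2 e⁻ → Zn, so n(Zn) = 0.5331 / 2 = 0.2665 mol.
m(Zn) = 0.2665 × 65.38 = 17.4 g.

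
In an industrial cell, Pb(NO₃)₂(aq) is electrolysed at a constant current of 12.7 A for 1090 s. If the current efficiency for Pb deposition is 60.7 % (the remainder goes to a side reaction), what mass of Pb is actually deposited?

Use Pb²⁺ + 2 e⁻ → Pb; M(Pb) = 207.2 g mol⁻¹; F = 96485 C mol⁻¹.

9.02 g

Q = I·t = 12.70 × 1090.0 = 13840 C.
n(e⁻) = 13840/96485 = 0.1435 mol; theoretically n(Pb) = 0.1435/2 = 0.07174 mol, m_theo = 14.86 g.
At 60.7 % efficiency, m_actual = 0.607 × 14.86 = 9.02 g.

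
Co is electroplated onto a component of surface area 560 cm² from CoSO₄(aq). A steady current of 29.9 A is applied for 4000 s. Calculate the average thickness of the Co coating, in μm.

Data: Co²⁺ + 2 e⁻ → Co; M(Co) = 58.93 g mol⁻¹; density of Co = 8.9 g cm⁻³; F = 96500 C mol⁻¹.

73.3 μm

Q = I·t = 29.90 × 4000.0 = 119600 C; n(e⁻) = 1.239 mol.
n(Co) = n(e⁻)/2 = 0.6197 mol, so m = 0.6197 × 58.93 = 36.52 g.
Volume = m/ρ = 36.52 / 8.9 = 4.103 cm³.
Thickness = V/A = 4.103 / 560 = 0.00733 cm = 73.3 μm.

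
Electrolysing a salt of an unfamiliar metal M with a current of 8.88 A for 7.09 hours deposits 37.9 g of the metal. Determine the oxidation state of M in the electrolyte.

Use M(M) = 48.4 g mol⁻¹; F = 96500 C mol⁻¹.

Q = I·t = 8.880 A × 25524 s = 226700 C, so n(e⁻) = 226700/96500 = 2.349 mol.
n(M) deposited = 37.9 / 48.4 = 0.7831 mol.
Electrons per atom = n(e⁻)/n(M) = 2.349 / 0.7831 = 3.00 ≈ 3, so the ion is M³⁺.

+3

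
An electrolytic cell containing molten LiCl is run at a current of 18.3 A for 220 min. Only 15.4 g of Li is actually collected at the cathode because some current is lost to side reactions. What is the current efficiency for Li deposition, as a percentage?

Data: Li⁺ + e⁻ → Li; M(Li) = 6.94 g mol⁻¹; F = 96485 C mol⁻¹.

Q = I·t = 18.30 × 13200 = 241600 C; n(e⁻) = 241600/96485 = 2.504 mol.
Theoretical n(Li) = n(e⁻)/1 = 2.504 mol, i.e. m_theo = 2.504 × 6.94 = 17.37 g.
Efficiency = m_actual / m_theo = 15.4 / 17.37 = 88.6 %.

88.6 %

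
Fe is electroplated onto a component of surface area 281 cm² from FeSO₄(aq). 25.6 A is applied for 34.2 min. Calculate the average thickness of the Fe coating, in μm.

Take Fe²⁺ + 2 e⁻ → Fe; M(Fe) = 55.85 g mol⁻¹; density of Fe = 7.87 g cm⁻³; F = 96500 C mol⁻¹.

Q = I·t = 25.60 × 2052.0 = 52530 C; n(e⁻) = 0.5444 mol.
n(Fe) = n(e⁻)/2 = 0.2722 mol, so m = 0.2722 × 55.85 = 15.20 g.
Volume = m/ρ = 15.20 / 7.87 = 1.932 cm³.
Thickness = V/A = 1.932 / 281 = 0.00687 cm = 68.7 μm.

68.7 μm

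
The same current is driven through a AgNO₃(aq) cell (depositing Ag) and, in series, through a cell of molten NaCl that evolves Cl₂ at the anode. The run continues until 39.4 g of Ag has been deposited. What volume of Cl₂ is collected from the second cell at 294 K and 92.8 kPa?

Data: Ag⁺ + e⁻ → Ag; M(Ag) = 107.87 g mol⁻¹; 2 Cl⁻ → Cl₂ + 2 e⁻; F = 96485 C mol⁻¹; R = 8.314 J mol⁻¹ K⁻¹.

4.81 L

n(Ag) = 39.4 / 107.87 = 0.3653 mol, so n(e⁻) = 1 × 0.3653 = 0.3653 mol.
The cells are in series, so the same 0.3653 mol of electrons passes through the second cell.
2 Cl⁻ → Cl₂ + 2 e⁻ — 2 mol e⁻ per mol Cl₂, so n(Cl₂) = 0.3653/2 = 0.1826 mol.
V = nRT/P = (0.1826 × 8.314 × 294) / (92.8 × 10³) = 0.00481 m³ = 4.81 L.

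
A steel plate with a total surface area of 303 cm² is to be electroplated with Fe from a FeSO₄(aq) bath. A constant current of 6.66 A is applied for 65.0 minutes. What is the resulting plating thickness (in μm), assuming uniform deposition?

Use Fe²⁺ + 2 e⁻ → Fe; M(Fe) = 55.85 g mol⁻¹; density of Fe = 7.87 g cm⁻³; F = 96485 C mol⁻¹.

31.5 μm

Q = I·t = 6.660 × 3900.0 = 25970 C; n(e⁻) = 0.2692 mol.
n(Fe) = n(e⁻)/2 = 0.1346 mol, so m = 0.1346 × 55.85 = 7.517 g.
Volume = m/ρ = 7.517 / 7.87 = 0.9552 cm³.
Thickness = V/A = 0.9552 / 303 = 0.00315 cm = 31.5 μm.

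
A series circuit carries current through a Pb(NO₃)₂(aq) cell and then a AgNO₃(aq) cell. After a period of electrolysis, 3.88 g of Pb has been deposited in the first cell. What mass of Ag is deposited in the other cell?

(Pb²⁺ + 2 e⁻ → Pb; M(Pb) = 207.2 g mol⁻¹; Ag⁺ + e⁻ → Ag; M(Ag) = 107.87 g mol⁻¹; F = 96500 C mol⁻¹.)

n(Pb) = 3.88 / 207.2 = 0.01873 mol.
Since Pb²⁺ + 2 e⁻ → Pb, n(e⁻) passed = 2 × 0.01873 = 0.03745 mol.
Cells in series carry the same charge, so the same 0.03745 mol of electrons passes through cell 2.
Ag⁺ + e⁻ → Ag, so n(Ag) = 0.03745 / 1 = 0.03745 mol.
m(Ag) = 0.03745 × 107.87 = 4.04 g.

4.04 g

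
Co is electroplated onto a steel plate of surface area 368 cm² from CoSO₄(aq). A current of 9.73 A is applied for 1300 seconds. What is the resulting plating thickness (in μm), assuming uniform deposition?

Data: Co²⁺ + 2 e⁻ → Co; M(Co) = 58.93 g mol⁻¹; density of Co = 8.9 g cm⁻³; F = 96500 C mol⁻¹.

Q = I·t = 9.730 × 1300.0 = 12650 C; n(e⁻) = 0.1311 mol.
n(Co) = n(e⁻)/2 = 0.06554 mol, so m = 0.06554 × 58.93 = 3.862 g.
Volume = m/ρ = 3.862 / 8.9 = 0.4340 cm³.
Thickness = V/A = 0.4340 / 368 = 0.00118 cm = 11.8 μm.

11.8 μm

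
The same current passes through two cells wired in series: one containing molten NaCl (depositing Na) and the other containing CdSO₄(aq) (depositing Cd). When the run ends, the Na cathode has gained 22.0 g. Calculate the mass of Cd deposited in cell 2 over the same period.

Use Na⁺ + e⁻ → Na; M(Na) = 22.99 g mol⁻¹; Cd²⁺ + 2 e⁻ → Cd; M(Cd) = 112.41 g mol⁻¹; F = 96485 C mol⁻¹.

n(Na) = 22.0 / 22.99 = 0.9569 mol.
Since Na⁺ + e⁻ → Na, n(e⁻) passed = 1 × 0.9569 = 0.9569 mol.
Cells in series carry the same charge, so the same 0.9569 mol of electrons passes through cell 2.
Cd²⁺ + 2 e⁻ → Cd, so n(Cd) = 0.9569 / 2 = 0.4785 mol.
m(Cd) = 0.4785 × 112.41 = 53.8 g.

53.8 g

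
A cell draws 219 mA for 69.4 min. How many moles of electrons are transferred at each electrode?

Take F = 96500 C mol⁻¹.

Q = I·t = 0.2190 A × 4164.0 s = 911.9 C.
n(e⁻) = Q/F = 911.9 / 96500 = 0.00945 mol.

0.00945 mol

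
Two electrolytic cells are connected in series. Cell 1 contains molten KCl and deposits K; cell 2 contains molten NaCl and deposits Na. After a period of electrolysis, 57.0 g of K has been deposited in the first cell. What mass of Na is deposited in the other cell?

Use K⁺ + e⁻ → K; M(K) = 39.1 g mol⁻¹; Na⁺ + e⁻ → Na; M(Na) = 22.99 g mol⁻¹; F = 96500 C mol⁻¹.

n(K) = 57.0 / 39.1 = 1.458 mol.
Since K⁺ + e⁻ → K, n(e⁻) passed = 1 × 1.458 = 1.458 mol.
Cells in series carry the same charge, so the same 1.458 mol of electrons passes through cell 2.
Na⁺ + e⁻ → Na, so n(Na) = 1.458 / 1 = 1.458 mol.
m(Na) = 1.458 × 22.99 = 33.5 g.

33.5 g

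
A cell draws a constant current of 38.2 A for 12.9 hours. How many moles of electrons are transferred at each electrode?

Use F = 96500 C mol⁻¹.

18.4 mol

Q = I·t = 38.20 A × 46440 s = 1774000 C.
n(e⁻) = Q/F = 1774000 / 96500 = 18.4 mol.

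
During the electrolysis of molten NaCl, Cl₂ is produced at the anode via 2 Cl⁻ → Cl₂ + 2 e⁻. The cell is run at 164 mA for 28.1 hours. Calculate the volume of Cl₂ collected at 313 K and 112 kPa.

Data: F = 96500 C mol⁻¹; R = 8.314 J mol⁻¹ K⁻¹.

Q = I·t = 0.1640 A × 101160 s = 16590 C.
n(e⁻) = Q/F = 16590 / 96500 = 0.1719 mol.
2 electrons are transferred per Cl₂ molecule, so n(Cl₂) = 0.1719 / 2 = 0.08596 mol.
V = nRT/P = (0.08596 × 8.314 × 313) / (112 × 10³ Pa) = 0.00200 m³ = 2.00 L.

2.00 L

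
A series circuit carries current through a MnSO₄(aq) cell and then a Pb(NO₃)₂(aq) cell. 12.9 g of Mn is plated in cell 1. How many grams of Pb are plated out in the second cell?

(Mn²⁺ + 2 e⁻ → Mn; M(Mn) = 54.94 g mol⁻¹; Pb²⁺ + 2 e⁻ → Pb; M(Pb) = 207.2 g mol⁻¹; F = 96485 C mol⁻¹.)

48.7 g

n(Mn) = 12.9 / 54.94 = 0.2348 mol.
Since Mn²⁺ + 2 e⁻ → Mn, n(e⁻) passed = 2 × 0.2348 = 0.4696 mol.
Cells in series carry the same charge, so the same 0.4696 mol of electrons passes through cell 2.
Pb²⁺ + 2 e⁻ → Pb, so n(Pb) = 0.4696 / 2 = 0.2348 mol.
m(Pb) = 0.2348 × 207.2 = 48.7 g.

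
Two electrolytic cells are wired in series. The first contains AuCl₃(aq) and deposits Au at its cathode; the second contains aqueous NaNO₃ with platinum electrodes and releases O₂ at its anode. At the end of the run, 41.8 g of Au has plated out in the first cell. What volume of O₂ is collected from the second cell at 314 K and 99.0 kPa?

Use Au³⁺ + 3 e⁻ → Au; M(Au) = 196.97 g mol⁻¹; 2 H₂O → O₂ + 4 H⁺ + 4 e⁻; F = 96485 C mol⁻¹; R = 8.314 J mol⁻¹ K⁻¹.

4.20 L

n(Au) = 41.8 / 196.97 = 0.2122 mol, so n(e⁻) = 3 × 0.2122 = 0.6366 mol.
The cells are in series, so the same 0.6366 mol of electrons passes through the second cell.
2 H₂O → O₂ + 4 H⁺ + 4 e⁻ — 4 mol e⁻ per mol O₂, so n(O₂) = 0.6366/4 = 0.1592 mol.
V = nRT/P = (0.1592 × 8.314 × 314) / (99.0 × 10³) = 0.00420 m³ = 4.20 L.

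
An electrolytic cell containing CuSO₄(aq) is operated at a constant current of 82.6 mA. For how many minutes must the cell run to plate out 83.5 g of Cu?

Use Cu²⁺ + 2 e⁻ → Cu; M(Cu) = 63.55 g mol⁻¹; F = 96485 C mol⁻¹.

51200 min

n(Cu) = m/M = 83.5 / 63.55 = 1.314 mol.
Each Cu atom requires 2 electrons, so n(e⁻) = 2 × 1.314 = 2.628 mol.
Q = n(e⁻)·F = 2.628 × 96485 = 253500 C.
t = Q/I = 253500 / 0.08260 A = 3070000 s = 51200 min.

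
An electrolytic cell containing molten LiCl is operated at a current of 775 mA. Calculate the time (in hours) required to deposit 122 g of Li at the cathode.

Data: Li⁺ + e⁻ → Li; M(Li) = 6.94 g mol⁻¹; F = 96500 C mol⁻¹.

608 h

n(Li) = m/M = 122 / 6.94 = 17.58 mol.
Each Li atom requires 1 electron, so n(e⁻) = 1 × 17.58 = 17.58 mol.
Q = n(e⁻)·F = 17.58 × 96500 = 1696000 C.
t = Q/I = 1696000 / 0.7750 A = 2189000 s = 608 h.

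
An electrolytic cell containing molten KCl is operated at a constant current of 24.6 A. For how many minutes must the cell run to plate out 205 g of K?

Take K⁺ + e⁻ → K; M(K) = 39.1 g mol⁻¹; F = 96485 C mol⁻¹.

n(K) = m/M = 205 / 39.1 = 5.243 mol.
Each K atom requires 1 electron, so n(e⁻) = 1 × 5.243 = 5.243 mol.
Q = n(e⁻)·F = 5.243 × 96485 = 505900 C.
t = Q/I = 505900 / 24.60 A = 20560 s = 343 min.

343 min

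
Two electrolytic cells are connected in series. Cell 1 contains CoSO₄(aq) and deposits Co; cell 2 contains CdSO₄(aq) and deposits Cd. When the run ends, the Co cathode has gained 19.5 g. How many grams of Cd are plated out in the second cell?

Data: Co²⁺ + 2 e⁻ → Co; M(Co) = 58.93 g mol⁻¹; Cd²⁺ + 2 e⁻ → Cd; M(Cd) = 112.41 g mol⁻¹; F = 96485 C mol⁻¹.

n(Co) = 19.5 / 58.93 = 0.3309 mol.
Since Co²⁺ + 2 e⁻ → Co, n(e⁻) passed = 2 × 0.3309 = 0.6618 mol.
Cells in series carry the same charge, so the same 0.6618 mol of electrons passes through cell 2.
Cd²⁺ + 2 e⁻ → Cd, so n(Cd) = 0.6618 / 2 = 0.3309 mol.
m(Cd) = 0.3309 × 112.41 = 37.2 g.

37.2 g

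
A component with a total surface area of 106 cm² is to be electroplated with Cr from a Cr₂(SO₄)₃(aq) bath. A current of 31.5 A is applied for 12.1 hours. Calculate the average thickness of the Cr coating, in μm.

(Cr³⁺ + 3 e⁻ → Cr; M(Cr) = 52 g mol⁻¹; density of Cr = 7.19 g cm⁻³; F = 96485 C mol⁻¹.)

3230 μm

Q = I·t = 31.50 × 43560 = 1372000 C; n(e⁻) = 14.22 mol.
n(Cr) = n(e⁻)/3 = 4.740 mol, so m = 4.740 × 52 = 246.5 g.
Volume = m/ρ = 246.5 / 7.19 = 34.28 cm³.
Thickness = V/A = 34.28 / 106 = 0.323 cm = 3230 μm.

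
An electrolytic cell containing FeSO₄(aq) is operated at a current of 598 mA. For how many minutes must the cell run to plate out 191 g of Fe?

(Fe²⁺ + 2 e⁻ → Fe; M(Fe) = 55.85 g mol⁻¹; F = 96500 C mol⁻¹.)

18400 min

n(Fe) = m/M = 191 / 55.85 = 3.420 mol.
Each Fe atom requires 2 electrons, so n(e⁻) = 2 × 3.420 = 6.840 mol.
Q = n(e⁻)·F = 6.840 × 96500 = 660000 C.
t = Q/I = 660000 / 0.5980 A = 1104000 s = 18400 min.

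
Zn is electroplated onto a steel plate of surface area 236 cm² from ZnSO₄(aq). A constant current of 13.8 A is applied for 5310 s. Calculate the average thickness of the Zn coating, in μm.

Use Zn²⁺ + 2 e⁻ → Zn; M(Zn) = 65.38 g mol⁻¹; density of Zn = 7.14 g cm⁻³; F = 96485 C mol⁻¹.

Q = I·t = 13.80 × 5310.0 = 73280 C; n(e⁻) = 0.7595 mol.
n(Zn) = n(e⁻)/2 = 0.3797 mol, so m = 0.3797 × 65.38 = 24.83 g.
Volume = m/ρ = 24.83 / 7.14 = 3.477 cm³.
Thickness = V/A = 3.477 / 236 = 0.0147 cm = 147 μm.

147 μm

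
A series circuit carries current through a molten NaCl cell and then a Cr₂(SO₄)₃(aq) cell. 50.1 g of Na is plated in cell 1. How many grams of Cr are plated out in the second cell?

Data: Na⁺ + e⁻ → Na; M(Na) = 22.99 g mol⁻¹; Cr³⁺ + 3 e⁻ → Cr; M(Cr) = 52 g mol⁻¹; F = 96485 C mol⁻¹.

n(Na) = 50.1 / 22.99 = 2.179 mol.
Since Na⁺ + e⁻ → Na, n(e⁻) passed = 1 × 2.179 = 2.179 mol.
Cells in series carry the same charge, so the same 2.179 mol of electrons passes through cell 2.
Cr³⁺ + 3 e⁻ → Cr, so n(Cr) = 2.179 / 3 = 0.7264 mol.
m(Cr) = 0.7264 × 52 = 37.8 g.

37.8 g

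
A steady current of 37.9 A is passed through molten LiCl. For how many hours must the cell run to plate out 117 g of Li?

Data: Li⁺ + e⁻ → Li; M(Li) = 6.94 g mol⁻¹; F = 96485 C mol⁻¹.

11.9 h

n(Li) = m/M = 117 / 6.94 = 16.86 mol.
Each Li atom requires 1 electron, so n(e⁻) = 1 × 16.86 = 16.86 mol.
Q = n(e⁻)·F = 16.86 × 96485 = 1627000 C.
t = Q/I = 1627000 / 37.90 A = 42920 s = 11.9 h.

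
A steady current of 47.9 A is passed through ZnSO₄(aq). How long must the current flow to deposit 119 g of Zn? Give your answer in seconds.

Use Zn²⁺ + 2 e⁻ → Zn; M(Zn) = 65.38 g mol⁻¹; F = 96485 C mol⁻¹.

n(Zn) = m/M = 119 / 65.38 = 1.820 mol.
Each Zn atom requires 2 electrons, so n(e⁻) = 2 × 1.820 = 3.640 mol.
Q = n(e⁻)·F = 3.640 × 96485 = 351200 C.
t = Q/I = 351200 / 47.90 A = 7333 s.

7330 s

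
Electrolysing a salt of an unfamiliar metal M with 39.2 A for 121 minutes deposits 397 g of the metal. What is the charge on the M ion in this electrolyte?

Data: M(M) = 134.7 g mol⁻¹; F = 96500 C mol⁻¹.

Q = I·t = 39.20 A × 7260.0 s = 284600 C, so n(e⁻) = 284600/96500 = 2.949 mol.
n(M) deposited = 397 / 134.7 = 2.947 mol.
Electrons per atom = n(e⁻)/n(M) = 2.949 / 2.947 = 1.00 ≈ 1, so the ion is M⁺.

+1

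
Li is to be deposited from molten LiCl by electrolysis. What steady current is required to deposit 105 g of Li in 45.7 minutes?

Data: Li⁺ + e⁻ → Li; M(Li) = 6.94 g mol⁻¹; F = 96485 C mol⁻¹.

532 A

n(Li) = 105 / 6.94 = 15.13 mol.
n(e⁻) = 1 × 15.13 = 15.13 mol.
Q = n(e⁻)·F = 15.13 × 96485 = 1460000 C.
I = Q/t = 1460000 / 2742.0 s = 532 A.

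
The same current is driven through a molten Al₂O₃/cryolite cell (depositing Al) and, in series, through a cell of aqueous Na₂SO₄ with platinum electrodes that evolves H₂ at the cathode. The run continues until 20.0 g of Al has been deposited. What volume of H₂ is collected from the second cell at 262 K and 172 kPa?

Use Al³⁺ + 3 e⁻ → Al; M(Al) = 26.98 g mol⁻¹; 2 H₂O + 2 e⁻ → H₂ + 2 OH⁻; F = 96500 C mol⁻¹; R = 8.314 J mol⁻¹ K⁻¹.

n(Al) = 20.0 / 26.98 = 0.7413 mol, so n(e⁻) = 3 × 0.7413 = 2.224 mol.
The cells are in series, so the same 2.224 mol of electrons passes through the second cell.
2 H₂O + 2 e⁻ → H₂ + 2 OH⁻ — 2 mol e⁻ per mol H₂, so n(H₂) = 2.224/2 = 1.112 mol.
V = nRT/P = (1.112 × 8.314 × 262) / (172 × 10³) = 0.0141 m³ = 14.1 L.

14.1 L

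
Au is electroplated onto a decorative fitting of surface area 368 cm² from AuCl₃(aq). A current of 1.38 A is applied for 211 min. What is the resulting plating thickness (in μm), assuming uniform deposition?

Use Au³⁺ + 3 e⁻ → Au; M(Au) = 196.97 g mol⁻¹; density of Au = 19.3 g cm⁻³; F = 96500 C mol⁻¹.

16.7 μm

Q = I·t = 1.380 × 12660 = 17470 C; n(e⁻) = 0.1810 mol.
n(Au) = n(e⁻)/3 = 0.06035 mol, so m = 0.06035 × 196.97 = 11.89 g.
Volume = m/ρ = 11.89 / 19.3 = 0.6159 cm³.
Thickness = V/A = 0.6159 / 368 = 0.00167 cm = 16.7 μm.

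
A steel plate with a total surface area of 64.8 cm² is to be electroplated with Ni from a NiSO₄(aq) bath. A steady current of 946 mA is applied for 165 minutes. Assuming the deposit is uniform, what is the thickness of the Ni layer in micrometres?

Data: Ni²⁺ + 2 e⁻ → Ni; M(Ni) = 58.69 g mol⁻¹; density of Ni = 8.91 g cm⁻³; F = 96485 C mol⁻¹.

49.3 μm

Q = I·t = 0.9460 × 9900.0 = 9365 C; n(e⁻) = 0.09707 mol.
n(Ni) = n(e⁻)/2 = 0.04853 mol, so m = 0.04853 × 58.69 = 2.848 g.
Volume = m/ρ = 2.848 / 8.91 = 0.3197 cm³.
Thickness = V/A = 0.3197 / 64.8 = 0.00493 cm = 49.3 μm.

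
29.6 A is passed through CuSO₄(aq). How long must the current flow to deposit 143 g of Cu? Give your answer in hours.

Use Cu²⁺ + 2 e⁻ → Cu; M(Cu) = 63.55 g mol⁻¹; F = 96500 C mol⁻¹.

n(Cu) = m/M = 143 / 63.55 = 2.250 mol.
Each Cu atom requires 2 electrons, so n(e⁻) = 2 × 2.250 = 4.500 mol.
Q = n(e⁻)·F = 4.500 × 96500 = 434300 C.
t = Q/I = 434300 / 29.60 A = 14670 s = 4.08 h.

4.08 h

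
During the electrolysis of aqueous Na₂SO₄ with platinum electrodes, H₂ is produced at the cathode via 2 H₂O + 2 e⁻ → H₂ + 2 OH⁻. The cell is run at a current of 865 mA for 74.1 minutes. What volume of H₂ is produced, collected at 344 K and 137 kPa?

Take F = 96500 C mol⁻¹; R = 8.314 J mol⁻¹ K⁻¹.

Q = I·t = 0.8650 A × 4446.0 s = 3846 C.
n(e⁻) = Q/F = 3846 / 96500 = 0.03985 mol.
2 electrons are transferred per H₂ molecule, so n(H₂) = 0.03985 / 2 = 0.01993 mol.
V = nRT/P = (0.01993 × 8.314 × 344) / (137 × 10³ Pa) = 4.16 × 10⁻⁴ m³ = 0.416 L.

0.416 L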